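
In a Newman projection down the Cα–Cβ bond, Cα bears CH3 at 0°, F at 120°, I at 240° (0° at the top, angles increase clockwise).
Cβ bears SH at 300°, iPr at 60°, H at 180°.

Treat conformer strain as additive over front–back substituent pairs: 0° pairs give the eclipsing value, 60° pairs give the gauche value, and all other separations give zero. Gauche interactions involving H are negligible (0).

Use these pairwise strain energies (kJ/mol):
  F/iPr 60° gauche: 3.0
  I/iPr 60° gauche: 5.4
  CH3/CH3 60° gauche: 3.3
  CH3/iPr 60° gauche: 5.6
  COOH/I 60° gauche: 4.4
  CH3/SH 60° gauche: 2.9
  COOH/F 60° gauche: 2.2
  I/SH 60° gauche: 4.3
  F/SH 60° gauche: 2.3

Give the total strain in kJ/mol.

This conformer is staggered. CH3 at 0° is gauche with SH at 300° (2.9); CH3 at 0° is gauche with iPr at 60° (5.6); F at 120° is gauche with iPr at 60° (3.0); I at 240° is gauche with SH at 300° (4.3). Total 15.8 kJ/mol.

15.8 kJ/mol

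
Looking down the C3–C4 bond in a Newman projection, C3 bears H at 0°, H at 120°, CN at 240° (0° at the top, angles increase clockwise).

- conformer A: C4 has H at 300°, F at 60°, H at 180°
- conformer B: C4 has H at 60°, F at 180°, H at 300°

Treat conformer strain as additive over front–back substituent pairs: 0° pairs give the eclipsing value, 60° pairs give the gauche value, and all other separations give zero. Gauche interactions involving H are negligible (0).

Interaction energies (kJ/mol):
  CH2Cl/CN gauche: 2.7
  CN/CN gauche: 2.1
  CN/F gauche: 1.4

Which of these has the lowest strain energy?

A

A (staggered): no non-H gauche contacts → 0.0 kJ/mol.
B is staggered. CN at 240° is gauche with F at 180° (1.4). Total 1.4 kJ/mol.
A has the lowest total (0.0 kJ/mol).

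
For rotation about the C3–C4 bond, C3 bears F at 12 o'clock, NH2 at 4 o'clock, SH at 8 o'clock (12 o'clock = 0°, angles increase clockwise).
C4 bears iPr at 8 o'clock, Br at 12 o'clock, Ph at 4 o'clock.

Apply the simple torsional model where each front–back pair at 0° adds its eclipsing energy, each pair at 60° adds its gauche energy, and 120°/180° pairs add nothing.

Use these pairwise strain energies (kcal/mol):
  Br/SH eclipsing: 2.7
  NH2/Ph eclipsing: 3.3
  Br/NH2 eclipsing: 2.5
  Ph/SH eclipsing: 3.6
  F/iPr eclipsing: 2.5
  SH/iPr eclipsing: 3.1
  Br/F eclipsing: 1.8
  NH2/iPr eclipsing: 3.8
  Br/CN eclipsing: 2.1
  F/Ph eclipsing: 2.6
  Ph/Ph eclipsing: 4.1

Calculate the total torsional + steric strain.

8.2 kcal/mol

This conformer is eclipsed. F at 0° is eclipsed with Br at 0° (1.8); NH2 at 120° is eclipsed with Ph at 120° (3.3); SH at 240° is eclipsed with iPr at 240° (3.1). Total 8.2 kcal/mol.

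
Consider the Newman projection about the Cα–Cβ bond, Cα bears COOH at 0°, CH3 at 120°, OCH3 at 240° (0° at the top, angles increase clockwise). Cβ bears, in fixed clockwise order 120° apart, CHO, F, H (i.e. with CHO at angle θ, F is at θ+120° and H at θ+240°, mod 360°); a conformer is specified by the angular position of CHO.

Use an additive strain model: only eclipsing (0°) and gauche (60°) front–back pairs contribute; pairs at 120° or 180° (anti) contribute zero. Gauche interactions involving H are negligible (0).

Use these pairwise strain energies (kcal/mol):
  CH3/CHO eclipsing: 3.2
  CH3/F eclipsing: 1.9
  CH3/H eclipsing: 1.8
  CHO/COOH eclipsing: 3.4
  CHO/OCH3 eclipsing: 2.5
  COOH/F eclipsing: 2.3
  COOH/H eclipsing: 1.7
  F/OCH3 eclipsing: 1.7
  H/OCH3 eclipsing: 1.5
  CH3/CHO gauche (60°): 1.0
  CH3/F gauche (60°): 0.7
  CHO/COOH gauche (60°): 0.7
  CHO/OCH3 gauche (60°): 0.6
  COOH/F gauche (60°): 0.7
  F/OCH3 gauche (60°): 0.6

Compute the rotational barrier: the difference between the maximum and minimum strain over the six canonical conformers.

4.1 kcal/mol

CHO at 0° (eclipsed): COOH(0°)/CHO(0°) eclipsed 3.4; CH3(120°)/F(120°) eclipsed 1.9; OCH3(240°)/H(240°) eclipsed 1.5 → 6.8 kcal/mol.
CHO at 60° (staggered): COOH(0°)/CHO(60°) gauche 0.7; CH3(120°)/CHO(60°) gauche 1.0; CH3(120°)/F(180°) gauche 0.7; OCH3(240°)/F(180°) gauche 0.6 → 3.0 kcal/mol.
CHO at 120° (eclipsed): COOH(0°)/H(0°) eclipsed 1.7; CH3(120°)/CHO(120°) eclipsed 3.2; OCH3(240°)/F(240°) eclipsed 1.7 → 6.6 kcal/mol.
CHO at 180° (staggered): COOH(0°)/F(300°) gauche 0.7; CH3(120°)/CHO(180°) gauche 1.0; OCH3(240°)/CHO(180°) gauche 0.6; OCH3(240°)/F(300°) gauche 0.6 → 2.9 kcal/mol.
CHO at 240° (eclipsed): COOH(0°)/F(0°) eclipsed 2.3; CH3(120°)/H(120°) eclipsed 1.8; OCH3(240°)/CHO(240°) eclipsed 2.5 → 6.6 kcal/mol.
CHO at 300° (staggered): COOH(0°)/CHO(300°) gauche 0.7; COOH(0°)/F(60°) gauche 0.7; CH3(120°)/F(60°) gauche 0.7; OCH3(240°)/CHO(300°) gauche 0.6 → 2.7 kcal/mol.
Max at 0° (6.8 kcal/mol), min at 300° (2.7 kcal/mol); barrier = 4.1 kcal/mol.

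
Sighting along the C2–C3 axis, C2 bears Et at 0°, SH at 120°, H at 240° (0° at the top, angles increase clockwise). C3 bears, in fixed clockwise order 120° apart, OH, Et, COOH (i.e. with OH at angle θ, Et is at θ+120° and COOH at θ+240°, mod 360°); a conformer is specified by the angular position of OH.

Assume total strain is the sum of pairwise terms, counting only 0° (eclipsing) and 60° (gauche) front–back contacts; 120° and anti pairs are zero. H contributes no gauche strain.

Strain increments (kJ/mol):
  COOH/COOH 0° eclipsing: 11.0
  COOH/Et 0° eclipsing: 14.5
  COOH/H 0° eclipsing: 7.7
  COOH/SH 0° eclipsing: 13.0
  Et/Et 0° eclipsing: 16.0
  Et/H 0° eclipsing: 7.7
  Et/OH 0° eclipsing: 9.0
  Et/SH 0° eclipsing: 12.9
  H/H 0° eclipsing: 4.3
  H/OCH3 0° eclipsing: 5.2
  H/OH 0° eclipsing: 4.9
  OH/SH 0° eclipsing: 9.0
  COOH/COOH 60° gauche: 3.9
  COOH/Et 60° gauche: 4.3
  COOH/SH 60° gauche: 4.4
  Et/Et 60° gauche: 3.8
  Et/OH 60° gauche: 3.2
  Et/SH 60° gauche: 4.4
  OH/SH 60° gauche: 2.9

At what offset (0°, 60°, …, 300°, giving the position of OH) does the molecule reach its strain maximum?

240°

OH at 0° (eclipsed): Et(0°)/OH(0°) eclipsed 9.0; SH(120°)/Et(120°) eclipsed 12.9; H(240°)/COOH(240°) eclipsed 7.7 → 29.6 kJ/mol.
OH at 60° (staggered): Et(0°)/OH(60°) gauche 3.2; Et(0°)/COOH(300°) gauche 4.3; SH(120°)/OH(60°) gauche 2.9; SH(120°)/Et(180°) gauche 4.4 → 14.8 kJ/mol.
OH at 120° (eclipsed): Et(0°)/COOH(0°) eclipsed 14.5; SH(120°)/OH(120°) eclipsed 9.0; H(240°)/Et(240°) eclipsed 7.7 → 31.2 kJ/mol.
OH at 180° (staggered): Et(0°)/Et(300°) gauche 3.8; Et(0°)/COOH(60°) gauche 4.3; SH(120°)/OH(180°) gauche 2.9; SH(120°)/COOH(60°) gauche 4.4 → 15.4 kJ/mol.
OH at 240° (eclipsed): Et(0°)/Et(0°) eclipsed 16.0; SH(120°)/COOH(120°) eclipsed 13.0; H(240°)/OH(240°) eclipsed 4.9 → 33.9 kJ/mol.
OH at 300° (staggered): Et(0°)/OH(300°) gauche 3.2; Et(0°)/Et(60°) gauche 3.8; SH(120°)/Et(60°) gauche 4.4; SH(120°)/COOH(180°) gauche 4.4 → 15.8 kJ/mol.
The maximum (33.9 kJ/mol) occurs with OH at 240°.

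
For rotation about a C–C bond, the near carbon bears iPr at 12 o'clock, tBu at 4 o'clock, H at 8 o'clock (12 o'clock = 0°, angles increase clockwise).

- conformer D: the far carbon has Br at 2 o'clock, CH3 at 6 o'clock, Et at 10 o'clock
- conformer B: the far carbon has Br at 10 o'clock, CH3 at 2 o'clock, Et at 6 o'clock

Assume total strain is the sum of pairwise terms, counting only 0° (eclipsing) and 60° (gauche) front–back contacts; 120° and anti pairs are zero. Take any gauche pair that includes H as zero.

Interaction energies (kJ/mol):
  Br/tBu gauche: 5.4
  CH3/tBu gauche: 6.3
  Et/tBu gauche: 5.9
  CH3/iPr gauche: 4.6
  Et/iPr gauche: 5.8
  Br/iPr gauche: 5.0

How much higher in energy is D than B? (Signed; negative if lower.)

+0.7 kJ/mol

D (staggered): iPr(0°)/Br(60°) gauche 5.0; iPr(0°)/Et(300°) gauche 5.8; tBu(120°)/Br(60°) gauche 5.4; tBu(120°)/CH3(180°) gauche 6.3 → 22.5 kJ/mol.
B (staggered): iPr(0°)/Br(300°) gauche 5.0; iPr(0°)/CH3(60°) gauche 4.6; tBu(120°)/CH3(60°) gauche 6.3; tBu(120°)/Et(180°) gauche 5.9 → 21.8 kJ/mol.
E(D) − E(B) = 22.5 − 21.8 = +0.7 kJ/mol.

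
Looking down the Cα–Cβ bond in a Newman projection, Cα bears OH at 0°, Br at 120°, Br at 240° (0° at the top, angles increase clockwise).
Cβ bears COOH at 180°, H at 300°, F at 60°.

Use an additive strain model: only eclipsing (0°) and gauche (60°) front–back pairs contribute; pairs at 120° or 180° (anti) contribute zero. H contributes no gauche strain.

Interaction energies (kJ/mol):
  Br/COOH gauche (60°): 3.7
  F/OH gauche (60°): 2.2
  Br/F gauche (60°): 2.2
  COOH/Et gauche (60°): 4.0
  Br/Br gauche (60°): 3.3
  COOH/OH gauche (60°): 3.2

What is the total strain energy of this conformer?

11.8 kJ/mol

This conformer (staggered): OH(0°)/F(60°) gauche 2.2; Br(120°)/COOH(180°) gauche 3.7; Br(120°)/F(60°) gauche 2.2; Br(240°)/COOH(180°) gauche 3.7 → 11.8 kJ/mol.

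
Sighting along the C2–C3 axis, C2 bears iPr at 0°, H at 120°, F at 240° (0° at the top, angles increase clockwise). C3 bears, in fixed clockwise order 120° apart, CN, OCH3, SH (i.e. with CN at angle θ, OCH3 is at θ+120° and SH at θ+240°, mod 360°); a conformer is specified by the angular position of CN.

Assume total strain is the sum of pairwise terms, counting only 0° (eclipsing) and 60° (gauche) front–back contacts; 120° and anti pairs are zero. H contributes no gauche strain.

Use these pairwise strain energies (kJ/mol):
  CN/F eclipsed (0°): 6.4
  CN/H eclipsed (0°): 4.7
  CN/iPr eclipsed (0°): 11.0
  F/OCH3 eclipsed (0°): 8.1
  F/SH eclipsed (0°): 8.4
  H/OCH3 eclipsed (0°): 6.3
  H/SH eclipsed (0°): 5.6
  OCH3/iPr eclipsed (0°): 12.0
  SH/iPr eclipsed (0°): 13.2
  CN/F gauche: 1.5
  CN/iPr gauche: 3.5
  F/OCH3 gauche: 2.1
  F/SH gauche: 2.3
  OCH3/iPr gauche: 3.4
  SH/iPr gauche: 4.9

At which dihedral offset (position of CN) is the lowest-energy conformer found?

300°

CN at 0° (eclipsed): iPr–CN eclipsed, H–OCH3 eclipsed, F–SH eclipsed; 11.0 + 6.3 + 8.4 = 25.7 kJ/mol.
CN at 60° (staggered): iPr–CN gauche, iPr–SH gauche, F–OCH3 gauche, F–SH gauche; 3.5 + 4.9 + 2.1 + 2.3 = 12.8 kJ/mol.
CN at 120° (eclipsed): iPr–SH eclipsed, H–CN eclipsed, F–OCH3 eclipsed; 13.2 + 4.7 + 8.1 = 26.0 kJ/mol.
CN at 180° (staggered): iPr–OCH3 gauche, iPr–SH gauche, F–CN gauche, F–OCH3 gauche; 3.4 + 4.9 + 1.5 + 2.1 = 11.9 kJ/mol.
CN at 240° (eclipsed): iPr–OCH3 eclipsed, H–SH eclipsed, F–CN eclipsed; 12.0 + 5.6 + 6.4 = 24.0 kJ/mol.
CN at 300° (staggered): iPr–CN gauche, iPr–OCH3 gauche, F–CN gauche, F–SH gauche; 3.5 + 3.4 + 1.5 + 2.3 = 10.7 kJ/mol.
The minimum (10.7 kJ/mol) occurs with CN at 300°.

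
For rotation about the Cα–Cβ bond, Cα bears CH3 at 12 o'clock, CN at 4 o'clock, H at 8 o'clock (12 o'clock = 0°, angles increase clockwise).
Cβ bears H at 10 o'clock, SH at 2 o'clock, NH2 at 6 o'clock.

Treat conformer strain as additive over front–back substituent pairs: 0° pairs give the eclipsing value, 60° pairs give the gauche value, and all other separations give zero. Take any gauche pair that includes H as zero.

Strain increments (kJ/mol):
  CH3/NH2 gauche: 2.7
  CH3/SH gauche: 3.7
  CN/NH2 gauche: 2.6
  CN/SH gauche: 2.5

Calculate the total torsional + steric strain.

This conformer (staggered): CH3(0°)/SH(60°) gauche 3.7; CN(120°)/SH(60°) gauche 2.5; CN(120°)/NH2(180°) gauche 2.6 → 8.8 kJ/mol.

8.8 kJ/mol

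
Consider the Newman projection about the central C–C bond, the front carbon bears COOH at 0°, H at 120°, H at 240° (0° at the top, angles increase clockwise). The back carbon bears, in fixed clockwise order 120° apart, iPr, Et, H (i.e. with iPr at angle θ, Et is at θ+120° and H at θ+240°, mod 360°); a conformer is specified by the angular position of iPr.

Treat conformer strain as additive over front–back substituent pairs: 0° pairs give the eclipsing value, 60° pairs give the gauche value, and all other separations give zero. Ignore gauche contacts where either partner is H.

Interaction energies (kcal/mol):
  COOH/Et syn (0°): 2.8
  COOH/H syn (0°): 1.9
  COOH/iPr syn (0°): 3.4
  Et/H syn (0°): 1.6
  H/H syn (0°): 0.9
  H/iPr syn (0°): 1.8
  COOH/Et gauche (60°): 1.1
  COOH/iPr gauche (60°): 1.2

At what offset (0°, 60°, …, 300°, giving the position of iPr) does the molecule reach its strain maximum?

iPr at 0° (eclipsed): COOH(0°)/iPr(0°) eclipsed 3.4; H(120°)/Et(120°) eclipsed 1.6; H(240°)/H(240°) eclipsed 0.9 → 5.9 kcal/mol.
iPr at 60° (staggered): COOH(0°)/iPr(60°) gauche 1.2 → 1.2 kcal/mol.
iPr at 120° (eclipsed): COOH(0°)/H(0°) eclipsed 1.9; H(120°)/iPr(120°) eclipsed 1.8; H(240°)/Et(240°) eclipsed 1.6 → 5.3 kcal/mol.
iPr at 180° (staggered): COOH(0°)/Et(300°) gauche 1.1 → 1.1 kcal/mol.
iPr at 240° (eclipsed): COOH(0°)/Et(0°) eclipsed 2.8; H(120°)/H(120°) eclipsed 0.9; H(240°)/iPr(240°) eclipsed 1.8 → 5.5 kcal/mol.
iPr at 300° (staggered): COOH(0°)/iPr(300°) gauche 1.2; COOH(0°)/Et(60°) gauche 1.1 → 2.3 kcal/mol.
The maximum (5.9 kcal/mol) occurs with iPr at 0°.

0°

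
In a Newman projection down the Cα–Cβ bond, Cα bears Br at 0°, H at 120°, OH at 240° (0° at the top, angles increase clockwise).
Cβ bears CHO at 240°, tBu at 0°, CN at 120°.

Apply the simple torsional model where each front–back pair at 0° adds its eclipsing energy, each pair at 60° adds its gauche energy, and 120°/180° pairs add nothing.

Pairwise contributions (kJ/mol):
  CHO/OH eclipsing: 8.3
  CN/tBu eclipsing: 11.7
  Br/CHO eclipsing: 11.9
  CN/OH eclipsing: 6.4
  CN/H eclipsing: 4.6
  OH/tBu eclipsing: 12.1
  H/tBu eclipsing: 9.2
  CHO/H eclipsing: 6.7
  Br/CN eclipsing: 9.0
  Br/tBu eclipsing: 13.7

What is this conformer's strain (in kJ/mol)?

26.6 kJ/mol

This conformer (eclipsed): Br(0°)/tBu(0°) eclipsed 13.7; H(120°)/CN(120°) eclipsed 4.6; OH(240°)/CHO(240°) eclipsed 8.3 → 26.6 kJ/mol.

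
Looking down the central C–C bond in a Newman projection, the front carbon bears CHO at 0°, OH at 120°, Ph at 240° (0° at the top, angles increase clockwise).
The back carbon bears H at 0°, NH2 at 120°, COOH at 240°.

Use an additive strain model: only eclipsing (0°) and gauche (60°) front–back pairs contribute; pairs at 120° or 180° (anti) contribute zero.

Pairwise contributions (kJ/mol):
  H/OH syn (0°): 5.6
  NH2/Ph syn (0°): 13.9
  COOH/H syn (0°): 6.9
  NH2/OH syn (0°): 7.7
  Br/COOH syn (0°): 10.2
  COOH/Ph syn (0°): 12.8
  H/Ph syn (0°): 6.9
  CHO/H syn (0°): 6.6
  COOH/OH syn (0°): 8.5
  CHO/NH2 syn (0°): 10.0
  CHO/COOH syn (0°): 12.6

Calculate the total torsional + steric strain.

This conformer is eclipsed. CHO at 0° is eclipsed with H at 0° (6.6); OH at 120° is eclipsed with NH2 at 120° (7.7); Ph at 240° is eclipsed with COOH at 240° (12.8). Total 27.1 kJ/mol.

27.1 kJ/mol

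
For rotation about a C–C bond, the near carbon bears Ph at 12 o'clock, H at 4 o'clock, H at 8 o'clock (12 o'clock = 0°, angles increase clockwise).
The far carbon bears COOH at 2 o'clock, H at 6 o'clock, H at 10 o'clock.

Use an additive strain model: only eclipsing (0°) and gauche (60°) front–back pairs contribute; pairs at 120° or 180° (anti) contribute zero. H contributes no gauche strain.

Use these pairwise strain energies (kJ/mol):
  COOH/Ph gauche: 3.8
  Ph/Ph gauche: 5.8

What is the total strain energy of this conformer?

3.8 kJ/mol

This conformer is staggered. Ph at 0° is gauche with COOH at 60° (3.8). Total 3.8 kJ/mol.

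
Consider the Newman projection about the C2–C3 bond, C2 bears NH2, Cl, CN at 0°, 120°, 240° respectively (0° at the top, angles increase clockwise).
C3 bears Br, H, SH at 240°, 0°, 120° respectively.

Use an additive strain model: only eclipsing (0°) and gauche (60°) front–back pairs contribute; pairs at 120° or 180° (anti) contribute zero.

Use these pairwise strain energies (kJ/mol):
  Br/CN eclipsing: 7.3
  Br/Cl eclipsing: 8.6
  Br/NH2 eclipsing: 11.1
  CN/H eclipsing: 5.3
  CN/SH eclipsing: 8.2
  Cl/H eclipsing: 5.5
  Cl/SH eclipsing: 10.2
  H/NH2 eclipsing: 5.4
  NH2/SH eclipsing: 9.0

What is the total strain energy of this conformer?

22.9 kJ/mol

This conformer (eclipsed): NH2–H eclipsed, Cl–SH eclipsed, CN–Br eclipsed; 5.4 + 10.2 + 7.3 = 22.9 kJ/mol.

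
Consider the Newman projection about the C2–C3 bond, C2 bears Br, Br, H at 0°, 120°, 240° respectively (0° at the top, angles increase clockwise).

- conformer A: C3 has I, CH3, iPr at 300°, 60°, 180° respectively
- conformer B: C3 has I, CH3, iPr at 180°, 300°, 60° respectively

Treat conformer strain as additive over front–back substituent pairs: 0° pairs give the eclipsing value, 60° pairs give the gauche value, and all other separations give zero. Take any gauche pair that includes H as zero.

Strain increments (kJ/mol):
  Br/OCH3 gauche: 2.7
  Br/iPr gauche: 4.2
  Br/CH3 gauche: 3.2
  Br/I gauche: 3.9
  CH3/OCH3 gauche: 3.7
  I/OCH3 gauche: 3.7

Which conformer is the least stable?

A (staggered): Br(0°)/I(300°) gauche 3.9; Br(0°)/CH3(60°) gauche 3.2; Br(120°)/CH3(60°) gauche 3.2; Br(120°)/iPr(180°) gauche 4.2 → 14.5 kJ/mol.
B (staggered): Br(0°)/CH3(300°) gauche 3.2; Br(0°)/iPr(60°) gauche 4.2; Br(120°)/I(180°) gauche 3.9; Br(120°)/iPr(60°) gauche 4.2 → 15.5 kJ/mol.
B has the highest total (15.5 kJ/mol).

B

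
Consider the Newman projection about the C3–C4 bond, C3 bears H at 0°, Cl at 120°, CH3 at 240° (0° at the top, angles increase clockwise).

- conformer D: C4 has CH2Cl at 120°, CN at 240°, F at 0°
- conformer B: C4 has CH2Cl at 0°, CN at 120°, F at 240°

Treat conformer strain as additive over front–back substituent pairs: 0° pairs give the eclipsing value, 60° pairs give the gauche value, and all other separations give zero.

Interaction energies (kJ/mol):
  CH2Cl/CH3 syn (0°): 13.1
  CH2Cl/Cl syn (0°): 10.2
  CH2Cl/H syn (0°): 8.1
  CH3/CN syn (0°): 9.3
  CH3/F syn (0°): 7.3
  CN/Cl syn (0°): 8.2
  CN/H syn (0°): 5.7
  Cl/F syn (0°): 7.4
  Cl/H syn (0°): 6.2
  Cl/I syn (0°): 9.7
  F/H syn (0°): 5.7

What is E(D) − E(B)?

D (eclipsed): H(0°)/F(0°) eclipsed 5.7; Cl(120°)/CH2Cl(120°) eclipsed 10.2; CH3(240°)/CN(240°) eclipsed 9.3 → 25.2 kJ/mol.
B (eclipsed): H(0°)/CH2Cl(0°) eclipsed 8.1; Cl(120°)/CN(120°) eclipsed 8.2; CH3(240°)/F(240°) eclipsed 7.3 → 23.6 kJ/mol.
E(D) − E(B) = 25.2 − 23.6 = +1.6 kJ/mol.

+1.6 kJ/mol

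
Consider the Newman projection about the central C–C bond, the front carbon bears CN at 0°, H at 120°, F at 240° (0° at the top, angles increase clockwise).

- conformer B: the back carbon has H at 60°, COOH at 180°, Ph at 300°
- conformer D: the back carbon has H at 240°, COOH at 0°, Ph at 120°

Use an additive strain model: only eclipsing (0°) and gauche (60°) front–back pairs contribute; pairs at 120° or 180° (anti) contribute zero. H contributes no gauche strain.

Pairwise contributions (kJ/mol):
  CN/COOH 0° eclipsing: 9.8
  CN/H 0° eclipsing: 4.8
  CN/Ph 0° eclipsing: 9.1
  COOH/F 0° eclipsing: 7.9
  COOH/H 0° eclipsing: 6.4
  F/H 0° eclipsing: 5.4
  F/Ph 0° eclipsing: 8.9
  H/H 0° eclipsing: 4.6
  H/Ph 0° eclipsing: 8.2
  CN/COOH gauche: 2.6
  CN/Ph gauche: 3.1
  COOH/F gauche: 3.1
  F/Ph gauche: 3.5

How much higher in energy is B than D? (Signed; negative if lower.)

B (staggered): CN–Ph gauche, F–COOH gauche, F–Ph gauche; 3.1 + 3.1 + 3.5 = 9.7 kJ/mol.
D (eclipsed): CN–COOH eclipsed, H–Ph eclipsed, F–H eclipsed; 9.8 + 8.2 + 5.4 = 23.4 kJ/mol.
E(B) − E(D) = 9.7 − 23.4 = -13.7 kJ/mol.

-13.7 kJ/mol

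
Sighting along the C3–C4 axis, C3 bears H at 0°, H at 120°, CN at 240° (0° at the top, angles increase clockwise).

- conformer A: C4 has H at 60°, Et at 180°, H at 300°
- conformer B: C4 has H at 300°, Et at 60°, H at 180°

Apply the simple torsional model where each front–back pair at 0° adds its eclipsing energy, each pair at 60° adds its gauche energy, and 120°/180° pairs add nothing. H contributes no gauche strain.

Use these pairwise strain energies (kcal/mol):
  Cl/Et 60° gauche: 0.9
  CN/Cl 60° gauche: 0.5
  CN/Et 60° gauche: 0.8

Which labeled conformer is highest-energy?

A (staggered): CN(240°)/Et(180°) gauche 0.8 → 0.8 kcal/mol.
B (staggered): no non-H gauche contacts → 0.0 kcal/mol.
A has the highest total (0.8 kcal/mol).

A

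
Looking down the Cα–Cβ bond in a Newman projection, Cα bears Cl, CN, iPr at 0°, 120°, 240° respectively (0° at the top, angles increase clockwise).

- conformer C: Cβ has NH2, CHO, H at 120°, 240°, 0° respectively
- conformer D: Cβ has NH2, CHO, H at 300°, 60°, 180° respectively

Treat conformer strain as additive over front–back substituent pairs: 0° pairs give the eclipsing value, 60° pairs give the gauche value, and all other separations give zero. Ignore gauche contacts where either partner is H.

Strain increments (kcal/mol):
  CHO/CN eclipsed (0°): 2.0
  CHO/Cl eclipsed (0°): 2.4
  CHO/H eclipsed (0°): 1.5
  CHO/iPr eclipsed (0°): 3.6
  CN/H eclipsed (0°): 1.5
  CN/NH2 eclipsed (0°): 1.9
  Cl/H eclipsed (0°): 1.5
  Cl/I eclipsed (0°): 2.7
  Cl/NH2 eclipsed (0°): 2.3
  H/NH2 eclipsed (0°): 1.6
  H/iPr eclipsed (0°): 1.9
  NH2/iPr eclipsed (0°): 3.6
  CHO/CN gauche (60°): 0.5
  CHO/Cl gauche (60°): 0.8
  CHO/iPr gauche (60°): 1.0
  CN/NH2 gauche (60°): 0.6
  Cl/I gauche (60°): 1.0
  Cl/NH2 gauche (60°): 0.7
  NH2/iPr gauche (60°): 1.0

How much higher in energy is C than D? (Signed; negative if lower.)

C (eclipsed): Cl(0°)/H(0°) eclipsed 1.5; CN(120°)/NH2(120°) eclipsed 1.9; iPr(240°)/CHO(240°) eclipsed 3.6 → 7.0 kcal/mol.
D (staggered): Cl(0°)/NH2(300°) gauche 0.7; Cl(0°)/CHO(60°) gauche 0.8; CN(120°)/CHO(60°) gauche 0.5; iPr(240°)/NH2(300°) gauche 1.0 → 3.0 kcal/mol.
E(C) − E(D) = 7.0 − 3.0 = +4.0 kcal/mol.

+4.0 kcal/mol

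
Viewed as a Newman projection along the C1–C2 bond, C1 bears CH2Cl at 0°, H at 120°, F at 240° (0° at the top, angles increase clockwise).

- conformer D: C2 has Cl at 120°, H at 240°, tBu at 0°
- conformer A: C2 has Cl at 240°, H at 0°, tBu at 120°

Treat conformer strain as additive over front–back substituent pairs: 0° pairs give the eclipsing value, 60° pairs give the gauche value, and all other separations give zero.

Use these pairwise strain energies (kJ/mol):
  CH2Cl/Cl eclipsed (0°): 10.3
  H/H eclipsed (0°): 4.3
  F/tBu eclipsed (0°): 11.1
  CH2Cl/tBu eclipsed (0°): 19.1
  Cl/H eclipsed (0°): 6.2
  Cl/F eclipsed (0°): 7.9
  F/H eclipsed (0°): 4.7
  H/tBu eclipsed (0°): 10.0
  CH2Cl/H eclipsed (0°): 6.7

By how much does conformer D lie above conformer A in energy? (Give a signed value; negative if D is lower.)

D (eclipsed): CH2Cl–tBu eclipsed, H–Cl eclipsed, F–H eclipsed; 19.1 + 6.2 + 4.7 = 30.0 kJ/mol.
A (eclipsed): CH2Cl–H eclipsed, H–tBu eclipsed, F–Cl eclipsed; 6.7 + 10.0 + 7.9 = 24.6 kJ/mol.
E(D) − E(A) = 30.0 − 24.6 = +5.4 kJ/mol.

+5.4 kJ/mol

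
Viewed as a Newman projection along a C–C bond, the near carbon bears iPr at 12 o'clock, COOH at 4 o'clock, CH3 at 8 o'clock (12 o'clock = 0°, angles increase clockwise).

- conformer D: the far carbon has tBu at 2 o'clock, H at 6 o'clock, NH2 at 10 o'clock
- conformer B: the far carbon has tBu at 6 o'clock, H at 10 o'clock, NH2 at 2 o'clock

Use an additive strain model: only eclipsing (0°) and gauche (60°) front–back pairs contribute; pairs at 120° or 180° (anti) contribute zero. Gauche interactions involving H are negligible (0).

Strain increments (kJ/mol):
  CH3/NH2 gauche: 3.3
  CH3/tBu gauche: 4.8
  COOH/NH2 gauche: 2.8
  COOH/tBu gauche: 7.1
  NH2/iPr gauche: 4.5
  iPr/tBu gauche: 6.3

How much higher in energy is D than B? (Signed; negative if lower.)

D (staggered): iPr–tBu gauche, iPr–NH2 gauche, COOH–tBu gauche, CH3–NH2 gauche; 6.3 + 4.5 + 7.1 + 3.3 = 21.2 kJ/mol.
B (staggered): iPr–NH2 gauche, COOH–tBu gauche, COOH–NH2 gauche, CH3–tBu gauche; 4.5 + 7.1 + 2.8 + 4.8 = 19.2 kJ/mol.
E(D) − E(B) = 21.2 − 19.2 = +2.0 kJ/mol.

+2.0 kJ/mol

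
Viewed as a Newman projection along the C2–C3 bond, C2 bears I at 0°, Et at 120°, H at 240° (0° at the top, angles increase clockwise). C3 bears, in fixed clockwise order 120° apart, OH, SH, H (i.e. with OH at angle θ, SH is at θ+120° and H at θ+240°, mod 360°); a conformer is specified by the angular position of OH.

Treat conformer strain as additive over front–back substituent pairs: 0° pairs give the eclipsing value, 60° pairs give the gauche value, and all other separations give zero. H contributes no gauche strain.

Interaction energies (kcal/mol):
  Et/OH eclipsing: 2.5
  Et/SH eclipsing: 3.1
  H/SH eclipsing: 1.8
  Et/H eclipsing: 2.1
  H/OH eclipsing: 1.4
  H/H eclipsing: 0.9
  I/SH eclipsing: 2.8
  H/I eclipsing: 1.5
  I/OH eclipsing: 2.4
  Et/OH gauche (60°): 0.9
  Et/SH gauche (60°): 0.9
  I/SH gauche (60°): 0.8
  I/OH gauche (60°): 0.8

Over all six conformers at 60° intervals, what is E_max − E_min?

4.7 kcal/mol

OH at 0° (eclipsed): I(0°)/OH(0°) eclipsed 2.4; Et(120°)/SH(120°) eclipsed 3.1; H(240°)/H(240°) eclipsed 0.9 → 6.4 kcal/mol.
OH at 60° (staggered): I(0°)/OH(60°) gauche 0.8; Et(120°)/OH(60°) gauche 0.9; Et(120°)/SH(180°) gauche 0.9 → 2.6 kcal/mol.
OH at 120° (eclipsed): I(0°)/H(0°) eclipsed 1.5; Et(120°)/OH(120°) eclipsed 2.5; H(240°)/SH(240°) eclipsed 1.8 → 5.8 kcal/mol.
OH at 180° (staggered): I(0°)/SH(300°) gauche 0.8; Et(120°)/OH(180°) gauche 0.9 → 1.7 kcal/mol.
OH at 240° (eclipsed): I(0°)/SH(0°) eclipsed 2.8; Et(120°)/H(120°) eclipsed 2.1; H(240°)/OH(240°) eclipsed 1.4 → 6.3 kcal/mol.
OH at 300° (staggered): I(0°)/OH(300°) gauche 0.8; I(0°)/SH(60°) gauche 0.8; Et(120°)/SH(60°) gauche 0.9 → 2.5 kcal/mol.
Max at 0° (6.4 kcal/mol), min at 180° (1.7 kcal/mol); barrier = 4.7 kcal/mol.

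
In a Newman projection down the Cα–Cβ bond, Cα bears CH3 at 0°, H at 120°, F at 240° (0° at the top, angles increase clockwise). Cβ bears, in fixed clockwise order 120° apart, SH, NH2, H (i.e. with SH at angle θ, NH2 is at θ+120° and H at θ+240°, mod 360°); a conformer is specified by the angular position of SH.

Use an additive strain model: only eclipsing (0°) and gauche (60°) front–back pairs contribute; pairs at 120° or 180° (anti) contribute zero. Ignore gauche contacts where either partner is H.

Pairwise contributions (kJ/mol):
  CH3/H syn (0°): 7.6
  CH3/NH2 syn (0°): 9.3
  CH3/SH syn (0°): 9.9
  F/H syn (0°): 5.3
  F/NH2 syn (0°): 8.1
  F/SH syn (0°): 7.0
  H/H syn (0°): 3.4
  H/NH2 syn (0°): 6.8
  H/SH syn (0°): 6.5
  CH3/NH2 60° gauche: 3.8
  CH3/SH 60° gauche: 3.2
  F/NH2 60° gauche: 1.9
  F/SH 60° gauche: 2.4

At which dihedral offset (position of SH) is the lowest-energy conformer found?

SH at 0° (eclipsed): CH3–SH eclipsed, H–NH2 eclipsed, F–H eclipsed; 9.9 + 6.8 + 5.3 = 22.0 kJ/mol.
SH at 60° (staggered): CH3–SH gauche, F–NH2 gauche; 3.2 + 1.9 = 5.1 kJ/mol.
SH at 120° (eclipsed): CH3–H eclipsed, H–SH eclipsed, F–NH2 eclipsed; 7.6 + 6.5 + 8.1 = 22.2 kJ/mol.
SH at 180° (staggered): CH3–NH2 gauche, F–SH gauche, F–NH2 gauche; 3.8 + 2.4 + 1.9 = 8.1 kJ/mol.
SH at 240° (eclipsed): CH3–NH2 eclipsed, H–H eclipsed, F–SH eclipsed; 9.3 + 3.4 + 7.0 = 19.7 kJ/mol.
SH at 300° (staggered): CH3–SH gauche, CH3–NH2 gauche, F–SH gauche; 3.2 + 3.8 + 2.4 = 9.4 kJ/mol.
The minimum (5.1 kJ/mol) occurs with SH at 60°.

60°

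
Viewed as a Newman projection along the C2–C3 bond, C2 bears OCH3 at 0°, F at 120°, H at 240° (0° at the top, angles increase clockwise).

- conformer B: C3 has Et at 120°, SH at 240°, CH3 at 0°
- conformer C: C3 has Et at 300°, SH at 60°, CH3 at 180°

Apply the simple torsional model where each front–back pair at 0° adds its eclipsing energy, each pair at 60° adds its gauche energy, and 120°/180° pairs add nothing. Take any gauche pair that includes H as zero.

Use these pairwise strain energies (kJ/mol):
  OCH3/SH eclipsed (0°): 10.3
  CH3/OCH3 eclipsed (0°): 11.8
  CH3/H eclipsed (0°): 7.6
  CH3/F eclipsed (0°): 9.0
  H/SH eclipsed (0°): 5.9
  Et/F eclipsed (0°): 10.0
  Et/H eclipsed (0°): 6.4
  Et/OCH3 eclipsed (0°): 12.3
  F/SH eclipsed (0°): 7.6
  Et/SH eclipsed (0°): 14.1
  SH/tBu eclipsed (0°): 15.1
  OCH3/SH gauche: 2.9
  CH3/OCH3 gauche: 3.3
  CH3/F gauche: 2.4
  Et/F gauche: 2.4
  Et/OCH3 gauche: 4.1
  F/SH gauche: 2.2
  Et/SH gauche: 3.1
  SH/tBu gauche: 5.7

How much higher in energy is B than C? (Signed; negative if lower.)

+16.1 kJ/mol

B (eclipsed): OCH3–CH3 eclipsed, F–Et eclipsed, H–SH eclipsed; 11.8 + 10.0 + 5.9 = 27.7 kJ/mol.
C (staggered): OCH3–Et gauche, OCH3–SH gauche, F–SH gauche, F–CH3 gauche; 4.1 + 2.9 + 2.2 + 2.4 = 11.6 kJ/mol.
E(B) − E(C) = 27.7 − 11.6 = +16.1 kJ/mol.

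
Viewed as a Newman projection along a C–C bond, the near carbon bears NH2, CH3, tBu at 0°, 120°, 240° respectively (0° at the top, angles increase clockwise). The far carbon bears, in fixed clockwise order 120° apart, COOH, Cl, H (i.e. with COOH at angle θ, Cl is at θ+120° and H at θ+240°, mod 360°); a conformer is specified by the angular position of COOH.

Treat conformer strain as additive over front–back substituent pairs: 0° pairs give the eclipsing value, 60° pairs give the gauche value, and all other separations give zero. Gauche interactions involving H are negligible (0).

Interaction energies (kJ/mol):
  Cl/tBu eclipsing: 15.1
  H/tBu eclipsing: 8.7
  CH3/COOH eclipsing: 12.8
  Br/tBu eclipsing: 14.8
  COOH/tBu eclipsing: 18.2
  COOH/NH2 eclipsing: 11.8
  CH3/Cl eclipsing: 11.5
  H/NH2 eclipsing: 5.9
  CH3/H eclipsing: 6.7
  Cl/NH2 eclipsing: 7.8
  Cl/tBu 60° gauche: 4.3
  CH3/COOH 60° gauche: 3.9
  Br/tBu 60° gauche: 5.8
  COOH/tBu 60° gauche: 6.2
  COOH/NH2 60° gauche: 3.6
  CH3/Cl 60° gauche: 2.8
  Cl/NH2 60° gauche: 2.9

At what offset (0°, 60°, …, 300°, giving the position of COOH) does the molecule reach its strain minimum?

60°

COOH at 0° (eclipsed): NH2–COOH eclipsed, CH3–Cl eclipsed, tBu–H eclipsed; 11.8 + 11.5 + 8.7 = 32.0 kJ/mol.
COOH at 60° (staggered): NH2–COOH gauche, CH3–COOH gauche, CH3–Cl gauche, tBu–Cl gauche; 3.6 + 3.9 + 2.8 + 4.3 = 14.6 kJ/mol.
COOH at 120° (eclipsed): NH2–H eclipsed, CH3–COOH eclipsed, tBu–Cl eclipsed; 5.9 + 12.8 + 15.1 = 33.8 kJ/mol.
COOH at 180° (staggered): NH2–Cl gauche, CH3–COOH gauche, tBu–COOH gauche, tBu–Cl gauche; 2.9 + 3.9 + 6.2 + 4.3 = 17.3 kJ/mol.
COOH at 240° (eclipsed): NH2–Cl eclipsed, CH3–H eclipsed, tBu–COOH eclipsed; 7.8 + 6.7 + 18.2 = 32.7 kJ/mol.
COOH at 300° (staggered): NH2–COOH gauche, NH2–Cl gauche, CH3–Cl gauche, tBu–COOH gauche; 3.6 + 2.9 + 2.8 + 6.2 = 15.5 kJ/mol.
The minimum (14.6 kJ/mol) occurs with COOH at 60°.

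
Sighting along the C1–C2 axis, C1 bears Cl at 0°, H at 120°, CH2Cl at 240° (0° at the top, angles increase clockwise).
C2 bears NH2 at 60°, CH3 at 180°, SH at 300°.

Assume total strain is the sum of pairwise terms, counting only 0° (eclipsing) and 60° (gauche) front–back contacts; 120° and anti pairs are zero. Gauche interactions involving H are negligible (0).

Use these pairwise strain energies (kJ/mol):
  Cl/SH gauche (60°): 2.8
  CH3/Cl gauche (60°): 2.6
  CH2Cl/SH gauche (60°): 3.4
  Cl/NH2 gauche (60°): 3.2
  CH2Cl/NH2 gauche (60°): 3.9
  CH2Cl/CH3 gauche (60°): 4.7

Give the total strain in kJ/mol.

This conformer (staggered): Cl–NH2 gauche, Cl–SH gauche, CH2Cl–CH3 gauche, CH2Cl–SH gauche; 3.2 + 2.8 + 4.7 + 3.4 = 14.1 kJ/mol.

14.1 kJ/mol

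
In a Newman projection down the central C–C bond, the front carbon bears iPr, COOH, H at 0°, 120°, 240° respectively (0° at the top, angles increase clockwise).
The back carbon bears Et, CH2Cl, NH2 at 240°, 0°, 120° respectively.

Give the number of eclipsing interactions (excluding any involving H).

2

Non-H eclipsing pairs: iPr(0°)/CH2Cl(0°); COOH(120°)/NH2(120°) — 2 interactions.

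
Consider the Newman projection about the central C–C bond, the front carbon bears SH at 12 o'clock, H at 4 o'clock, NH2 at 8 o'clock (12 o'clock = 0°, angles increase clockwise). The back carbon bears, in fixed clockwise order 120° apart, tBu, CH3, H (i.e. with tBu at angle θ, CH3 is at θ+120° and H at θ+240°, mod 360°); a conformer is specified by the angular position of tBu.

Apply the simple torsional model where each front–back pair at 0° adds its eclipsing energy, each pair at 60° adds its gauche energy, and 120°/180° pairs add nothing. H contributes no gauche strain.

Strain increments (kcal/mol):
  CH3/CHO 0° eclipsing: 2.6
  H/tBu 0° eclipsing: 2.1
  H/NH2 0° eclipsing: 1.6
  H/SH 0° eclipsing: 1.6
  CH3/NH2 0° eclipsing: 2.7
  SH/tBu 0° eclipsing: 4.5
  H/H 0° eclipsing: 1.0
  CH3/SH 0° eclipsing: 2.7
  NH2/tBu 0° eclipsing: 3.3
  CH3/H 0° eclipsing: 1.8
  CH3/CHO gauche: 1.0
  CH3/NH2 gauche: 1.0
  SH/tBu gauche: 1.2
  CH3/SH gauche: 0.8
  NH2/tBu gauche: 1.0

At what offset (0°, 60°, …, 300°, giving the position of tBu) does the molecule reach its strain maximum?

0°

tBu at 0° (eclipsed): SH(0°)/tBu(0°) eclipsed 4.5; H(120°)/CH3(120°) eclipsed 1.8; NH2(240°)/H(240°) eclipsed 1.6 → 7.9 kcal/mol.
tBu at 60° (staggered): SH(0°)/tBu(60°) gauche 1.2; NH2(240°)/CH3(180°) gauche 1.0 → 2.2 kcal/mol.
tBu at 120° (eclipsed): SH(0°)/H(0°) eclipsed 1.6; H(120°)/tBu(120°) eclipsed 2.1; NH2(240°)/CH3(240°) eclipsed 2.7 → 6.4 kcal/mol.
tBu at 180° (staggered): SH(0°)/CH3(300°) gauche 0.8; NH2(240°)/tBu(180°) gauche 1.0; NH2(240°)/CH3(300°) gauche 1.0 → 2.8 kcal/mol.
tBu at 240° (eclipsed): SH(0°)/CH3(0°) eclipsed 2.7; H(120°)/H(120°) eclipsed 1.0; NH2(240°)/tBu(240°) eclipsed 3.3 → 7.0 kcal/mol.
tBu at 300° (staggered): SH(0°)/tBu(300°) gauche 1.2; SH(0°)/CH3(60°) gauche 0.8; NH2(240°)/tBu(300°) gauche 1.0 → 3.0 kcal/mol.
The maximum (7.9 kcal/mol) occurs with tBu at 0°.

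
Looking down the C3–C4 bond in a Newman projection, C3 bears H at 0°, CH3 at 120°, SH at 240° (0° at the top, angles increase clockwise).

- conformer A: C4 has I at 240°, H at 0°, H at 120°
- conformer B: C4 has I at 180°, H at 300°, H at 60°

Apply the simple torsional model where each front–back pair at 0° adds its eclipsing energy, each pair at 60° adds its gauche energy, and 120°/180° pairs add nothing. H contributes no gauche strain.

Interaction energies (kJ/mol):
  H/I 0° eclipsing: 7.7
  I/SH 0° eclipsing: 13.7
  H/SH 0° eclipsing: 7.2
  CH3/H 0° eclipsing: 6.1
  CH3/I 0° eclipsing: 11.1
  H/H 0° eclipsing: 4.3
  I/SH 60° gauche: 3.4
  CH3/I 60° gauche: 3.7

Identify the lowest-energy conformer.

A (eclipsed): H(0°)/H(0°) eclipsed 4.3; CH3(120°)/H(120°) eclipsed 6.1; SH(240°)/I(240°) eclipsed 13.7 → 24.1 kJ/mol.
B (staggered): CH3(120°)/I(180°) gauche 3.7; SH(240°)/I(180°) gauche 3.4 → 7.1 kJ/mol.
B has the lowest total (7.1 kJ/mol).

B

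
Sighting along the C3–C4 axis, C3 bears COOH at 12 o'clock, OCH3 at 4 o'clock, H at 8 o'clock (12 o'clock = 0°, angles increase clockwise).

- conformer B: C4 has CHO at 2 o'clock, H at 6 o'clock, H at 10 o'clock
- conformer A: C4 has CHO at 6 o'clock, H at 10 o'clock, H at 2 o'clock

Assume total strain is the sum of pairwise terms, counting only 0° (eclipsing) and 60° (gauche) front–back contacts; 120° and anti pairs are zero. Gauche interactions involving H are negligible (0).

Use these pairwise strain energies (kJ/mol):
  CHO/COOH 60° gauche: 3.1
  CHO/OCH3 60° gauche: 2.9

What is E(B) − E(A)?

+3.1 kJ/mol

B (staggered): COOH(0°)/CHO(60°) gauche 3.1; OCH3(120°)/CHO(60°) gauche 2.9 → 6.0 kJ/mol.
A (staggered): OCH3(120°)/CHO(180°) gauche 2.9 → 2.9 kJ/mol.
E(B) − E(A) = 6.0 − 2.9 = +3.1 kJ/mol.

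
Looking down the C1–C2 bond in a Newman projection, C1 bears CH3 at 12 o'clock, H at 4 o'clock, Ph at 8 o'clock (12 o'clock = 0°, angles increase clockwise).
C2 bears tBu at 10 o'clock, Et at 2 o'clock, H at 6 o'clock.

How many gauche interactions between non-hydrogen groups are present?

3

Non-H gauche pairs: CH3(0°)/tBu(300°); CH3(0°)/Et(60°); Ph(240°)/tBu(300°) — 3 interactions.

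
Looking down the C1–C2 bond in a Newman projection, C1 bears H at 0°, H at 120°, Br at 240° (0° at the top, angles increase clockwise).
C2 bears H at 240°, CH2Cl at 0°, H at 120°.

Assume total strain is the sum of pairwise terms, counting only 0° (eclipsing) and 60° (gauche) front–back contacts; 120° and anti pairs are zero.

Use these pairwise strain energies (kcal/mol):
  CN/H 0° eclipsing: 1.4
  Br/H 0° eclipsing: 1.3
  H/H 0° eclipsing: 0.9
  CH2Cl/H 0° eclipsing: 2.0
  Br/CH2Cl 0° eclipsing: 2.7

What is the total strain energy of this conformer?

This conformer (eclipsed): H–CH2Cl eclipsed, H–H eclipsed, Br–H eclipsed; 2.0 + 0.9 + 1.3 = 4.2 kcal/mol.

4.2 kcal/mol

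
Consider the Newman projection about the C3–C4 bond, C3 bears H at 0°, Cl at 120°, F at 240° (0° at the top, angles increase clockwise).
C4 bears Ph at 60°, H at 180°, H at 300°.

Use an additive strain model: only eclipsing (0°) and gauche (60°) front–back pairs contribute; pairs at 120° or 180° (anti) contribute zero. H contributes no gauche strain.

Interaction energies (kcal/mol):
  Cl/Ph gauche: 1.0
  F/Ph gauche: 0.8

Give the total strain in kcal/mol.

1.0 kcal/mol

This conformer (staggered): Cl–Ph gauche; 1.0 = 1.0 kcal/mol.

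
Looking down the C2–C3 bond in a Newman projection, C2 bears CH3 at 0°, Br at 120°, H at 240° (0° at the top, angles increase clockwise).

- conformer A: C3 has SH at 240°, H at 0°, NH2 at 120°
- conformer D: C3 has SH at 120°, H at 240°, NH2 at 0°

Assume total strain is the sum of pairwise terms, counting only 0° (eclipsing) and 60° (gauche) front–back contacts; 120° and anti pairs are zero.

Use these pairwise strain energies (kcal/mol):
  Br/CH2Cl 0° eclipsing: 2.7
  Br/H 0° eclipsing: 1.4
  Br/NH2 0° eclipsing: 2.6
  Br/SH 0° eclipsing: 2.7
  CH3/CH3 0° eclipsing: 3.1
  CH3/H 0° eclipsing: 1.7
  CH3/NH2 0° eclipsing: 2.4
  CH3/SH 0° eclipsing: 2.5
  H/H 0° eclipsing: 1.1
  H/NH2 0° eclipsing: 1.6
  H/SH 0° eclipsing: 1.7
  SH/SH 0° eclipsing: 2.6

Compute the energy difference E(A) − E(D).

A is eclipsed. CH3 at 0° is eclipsed with H at 0° (1.7); Br at 120° is eclipsed with NH2 at 120° (2.6); H at 240° is eclipsed with SH at 240° (1.7). Total 6.0 kcal/mol.
D is eclipsed. CH3 at 0° is eclipsed with NH2 at 0° (2.4); Br at 120° is eclipsed with SH at 120° (2.7); H at 240° is eclipsed with H at 240° (1.1). Total 6.2 kcal/mol.
E(A) − E(D) = 6.0 − 6.2 = -0.2 kcal/mol.

-0.2 kcal/mol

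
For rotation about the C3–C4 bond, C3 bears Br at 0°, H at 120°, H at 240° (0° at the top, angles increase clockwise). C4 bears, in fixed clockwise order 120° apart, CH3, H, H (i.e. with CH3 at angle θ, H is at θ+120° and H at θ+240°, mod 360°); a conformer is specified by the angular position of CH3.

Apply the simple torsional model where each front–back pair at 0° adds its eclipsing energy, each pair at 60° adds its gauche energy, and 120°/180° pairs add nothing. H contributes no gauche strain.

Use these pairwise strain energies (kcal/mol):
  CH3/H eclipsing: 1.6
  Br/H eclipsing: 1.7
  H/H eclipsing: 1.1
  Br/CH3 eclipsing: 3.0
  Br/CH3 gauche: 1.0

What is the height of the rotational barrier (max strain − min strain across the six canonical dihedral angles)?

CH3 at 0° is eclipsed. Br at 0° is eclipsed with CH3 at 0° (3.0); H at 120° is eclipsed with H at 120° (1.1); H at 240° is eclipsed with H at 240° (1.1). Total 5.2 kcal/mol.
CH3 at 60° is staggered. Br at 0° is gauche with CH3 at 60° (1.0). Total 1.0 kcal/mol.
CH3 at 120° is eclipsed. Br at 0° is eclipsed with H at 0° (1.7); H at 120° is eclipsed with CH3 at 120° (1.6); H at 240° is eclipsed with H at 240° (1.1). Total 4.4 kcal/mol.
CH3 at 180° (staggered): no non-H gauche contacts → 0.0 kcal/mol.
CH3 at 240° is eclipsed. Br at 0° is eclipsed with H at 0° (1.7); H at 120° is eclipsed with H at 120° (1.1); H at 240° is eclipsed with CH3 at 240° (1.6). Total 4.4 kcal/mol.
CH3 at 300° is staggered. Br at 0° is gauche with CH3 at 300° (1.0). Total 1.0 kcal/mol.
Max at 0° (5.2 kcal/mol), min at 180° (0.0 kcal/mol); barrier = 5.2 kcal/mol.

5.2 kcal/mol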